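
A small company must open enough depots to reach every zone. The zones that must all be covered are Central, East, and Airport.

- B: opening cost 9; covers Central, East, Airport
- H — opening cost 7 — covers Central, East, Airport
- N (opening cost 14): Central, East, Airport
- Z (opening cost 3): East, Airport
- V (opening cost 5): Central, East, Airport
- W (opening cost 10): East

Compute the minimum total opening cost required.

The greedy cost-per-new-zone heuristic would pick Z and V for 8, but a cheaper cover exists.
V alone covers Central, East, Airport — every zone.
Total opening cost: 5.
No cover costs less than 5.

5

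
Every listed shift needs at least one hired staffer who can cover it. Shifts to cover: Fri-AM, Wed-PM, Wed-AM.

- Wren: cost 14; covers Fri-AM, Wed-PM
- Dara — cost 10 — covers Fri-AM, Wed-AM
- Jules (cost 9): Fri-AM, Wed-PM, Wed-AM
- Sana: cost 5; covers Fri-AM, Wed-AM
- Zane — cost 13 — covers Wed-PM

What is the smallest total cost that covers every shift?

This is an integer covering problem.
The greedy cost-per-new-shift heuristic would pick Sana and Jules for 14, but a cheaper cover exists.
Jules alone covers Fri-AM, Wed-PM, Wed-AM — every shift.
Total cost: 9.
No cover costs less than 9.

9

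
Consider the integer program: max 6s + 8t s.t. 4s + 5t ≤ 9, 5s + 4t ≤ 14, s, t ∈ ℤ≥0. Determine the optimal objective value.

(s,t)=(1,1): 4·1+5·1=9≤9, 5·1+4·1=9≤14, objective 14.
(s,t)=(2,0): 4·2+5·0=8≤9, 5·2+4·0=10≤14, objective 12.
The best lattice point is (1,1), giving 14.

14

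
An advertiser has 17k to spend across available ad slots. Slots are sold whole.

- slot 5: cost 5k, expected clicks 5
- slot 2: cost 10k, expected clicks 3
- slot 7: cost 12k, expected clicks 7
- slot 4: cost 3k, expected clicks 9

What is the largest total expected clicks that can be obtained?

16

Treat it as a binary knapsack problem.
Allowing fractional choices, the relaxed optimum would be about 19.2, but ad slots are indivisible.
slot 7 + slot 4: cost 12 + 3 = 15 ≤ 17, expected clicks 7 + 9 = 16.
slot 5 + slot 4: cost 5 + 3 = 8 ≤ 17, expected clicks 5 + 9 = 14.
Best is slot 7 and slot 4 with total expected clicks 16.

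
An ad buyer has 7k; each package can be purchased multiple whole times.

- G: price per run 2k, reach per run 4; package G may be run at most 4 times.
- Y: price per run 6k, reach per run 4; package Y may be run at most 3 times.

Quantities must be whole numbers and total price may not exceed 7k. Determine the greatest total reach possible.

This is a bounded integer knapsack.
3×G: price 6 ≤ 7, reach 3·4 = 12.
2×G: price 4 ≤ 7, reach 2·4 = 8.
Best is 12.

12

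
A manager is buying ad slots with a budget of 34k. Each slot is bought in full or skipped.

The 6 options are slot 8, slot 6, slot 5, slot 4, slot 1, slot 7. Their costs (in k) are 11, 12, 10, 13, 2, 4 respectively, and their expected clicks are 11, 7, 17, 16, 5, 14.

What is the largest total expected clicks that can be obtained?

52

Allowing fractional choices, the relaxed optimum would be about 57.0, but ad slots are indivisible.
slot 5 + slot 4 + slot 1 + slot 7: cost 10 + 13 + 2 + 4 = 29 ≤ 34, expected clicks 17 + 16 + 5 + 14 = 52.
slot 5 + slot 4 + slot 7: cost 10 + 13 + 4 = 27 ≤ 34, expected clicks 17 + 16 + 14 = 47.
slot 8 + slot 5 + slot 1 + slot 7: cost 11 + 10 + 2 + 4 = 27 ≤ 34, expected clicks 11 + 17 + 5 + 14 = 47.
Best is slot 5, slot 4, slot 1, and slot 7 with total expected clicks 52.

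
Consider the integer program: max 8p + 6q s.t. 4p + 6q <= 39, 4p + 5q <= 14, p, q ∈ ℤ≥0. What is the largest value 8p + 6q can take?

24

Relaxing integrality, the LP optimum is 28.00 at (p,q) = (3.5, 0), which is not an integer point.
(p,q)=(3,0): 4·3+6·0=12≤39, 4·3+5·0=12≤14, objective 24.
(p,q)=(2,1): 4·2+6·1=14≤39, 4·2+5·1=13≤14, objective 22.
(p,q)=(2,0): 4·2+6·0=8≤39, 4·2+5·0=8≤14, objective 16.
No feasible integer point exceeds 24.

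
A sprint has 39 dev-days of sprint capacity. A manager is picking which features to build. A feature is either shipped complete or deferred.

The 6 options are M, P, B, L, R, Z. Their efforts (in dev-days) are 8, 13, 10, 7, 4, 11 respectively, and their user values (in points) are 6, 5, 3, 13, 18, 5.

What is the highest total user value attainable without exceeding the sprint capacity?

Allowing fractional choices, the relaxed optimum would be about 45.5, but features are indivisible.
P + L + R + Z: effort 13 + 7 + 4 + 11 = 35 ≤ 39, user value 5 + 13 + 18 + 5 = 41.
M + L + R + Z: effort 8 + 7 + 4 + 11 = 30 ≤ 39, user value 6 + 13 + 18 + 5 = 42.
M + P + L + R: effort 8 + 13 + 7 + 4 = 32 ≤ 39, user value 6 + 5 + 13 + 18 = 42.
The maximum user value is 42; one optimal choice is M, L, R, and Z.

42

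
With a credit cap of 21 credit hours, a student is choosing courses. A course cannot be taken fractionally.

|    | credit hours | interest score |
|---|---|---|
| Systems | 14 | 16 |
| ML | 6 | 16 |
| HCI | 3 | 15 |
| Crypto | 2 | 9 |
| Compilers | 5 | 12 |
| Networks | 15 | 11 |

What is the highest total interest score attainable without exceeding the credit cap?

Allowing fractional choices, the relaxed optimum would be about 57.7, but courses are indivisible.
ML + HCI + Crypto: credit hours 6 + 3 + 2 = 11 ≤ 21, interest score 16 + 15 + 9 = 40.
ML + HCI + Compilers: credit hours 6 + 3 + 5 = 14 ≤ 21, interest score 16 + 15 + 12 = 43.
ML + HCI + Crypto + Compilers: credit hours 6 + 3 + 2 + 5 = 16 ≤ 21, interest score 16 + 15 + 9 + 12 = 52.
Best is ML, HCI, Crypto, and Compilers with total interest score 52.

52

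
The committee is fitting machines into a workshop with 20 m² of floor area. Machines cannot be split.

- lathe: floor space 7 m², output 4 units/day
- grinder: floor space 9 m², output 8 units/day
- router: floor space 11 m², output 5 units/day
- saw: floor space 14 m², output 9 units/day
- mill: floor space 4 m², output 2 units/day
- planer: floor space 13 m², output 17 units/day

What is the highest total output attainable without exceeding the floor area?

21

mill + planer: floor space 4 + 13 = 17 ≤ 20, output 2 + 17 = 19.
lathe + planer: floor space 7 + 13 = 20 ≤ 20, output 4 + 17 = 21.
planer: floor space 13 ≤ 20, output 17.
Best is lathe and planer with total output 21.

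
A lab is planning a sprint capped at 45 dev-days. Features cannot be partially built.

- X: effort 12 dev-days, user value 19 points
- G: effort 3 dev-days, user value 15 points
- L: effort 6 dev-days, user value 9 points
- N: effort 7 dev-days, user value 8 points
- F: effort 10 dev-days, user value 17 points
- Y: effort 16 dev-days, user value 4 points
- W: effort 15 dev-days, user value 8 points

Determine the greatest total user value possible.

This is a 0-1 knapsack instance.
Allowing fractional choices, the relaxed optimum would be about 71.7, but features are indivisible.
X + G + L + N + F: effort 12 + 3 + 6 + 7 + 10 = 38 ≤ 45, user value 19 + 15 + 9 + 8 + 17 = 68.
X + G + N + F: effort 12 + 3 + 7 + 10 = 32 ≤ 45, user value 19 + 15 + 8 + 17 = 59.
X + G + L + F: effort 12 + 3 + 6 + 10 = 31 ≤ 45, user value 19 + 15 + 9 + 17 = 60.
Best is X, G, L, N, and F with total user value 68.

68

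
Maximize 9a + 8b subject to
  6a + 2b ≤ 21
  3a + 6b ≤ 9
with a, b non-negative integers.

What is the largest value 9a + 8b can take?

(a,b)=(3,0): 6·3+2·0=18≤21, 3·3+6·0=9≤9, objective 27.
(a,b)=(2,0): 6·2+2·0=12≤21, 3·2+6·0=6≤9, objective 18.
The best lattice point is (3,0), giving 27.

27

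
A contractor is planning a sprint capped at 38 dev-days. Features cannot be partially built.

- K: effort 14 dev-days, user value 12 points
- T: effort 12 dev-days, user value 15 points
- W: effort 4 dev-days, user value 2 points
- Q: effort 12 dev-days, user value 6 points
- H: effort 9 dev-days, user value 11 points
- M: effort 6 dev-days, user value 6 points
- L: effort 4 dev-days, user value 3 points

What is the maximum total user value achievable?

Take K, T, and H: effort 14 + 12 + 9 = 35 ≤ 38, user value 12 + 15 + 11 = 38.
No other feasible combination does better.

38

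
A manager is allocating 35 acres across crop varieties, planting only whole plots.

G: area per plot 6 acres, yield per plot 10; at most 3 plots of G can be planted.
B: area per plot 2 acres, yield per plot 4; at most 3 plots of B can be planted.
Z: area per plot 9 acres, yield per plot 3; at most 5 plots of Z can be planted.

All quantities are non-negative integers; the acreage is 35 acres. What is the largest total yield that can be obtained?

B has the best ratio (4/2); taking only B gives at most 3×4 = 12 (stopped by the supply cap of 3).
Mixing does better — 3×G, 3×B, and 1×Z: area 33 ≤ 35, yield 3·10 + 3·4 + 1·3 = 45.

45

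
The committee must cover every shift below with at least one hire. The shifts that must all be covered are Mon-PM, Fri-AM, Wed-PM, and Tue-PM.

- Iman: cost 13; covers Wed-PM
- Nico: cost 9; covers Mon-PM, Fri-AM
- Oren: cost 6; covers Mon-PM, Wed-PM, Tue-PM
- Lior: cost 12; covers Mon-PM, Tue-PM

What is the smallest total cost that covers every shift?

Choose Nico and Oren: together they cover Mon-PM, Fri-AM, Wed-PM, Tue-PM — every shift.
Total cost: 9 + 6 = 15.
No cover costs less than 15.

15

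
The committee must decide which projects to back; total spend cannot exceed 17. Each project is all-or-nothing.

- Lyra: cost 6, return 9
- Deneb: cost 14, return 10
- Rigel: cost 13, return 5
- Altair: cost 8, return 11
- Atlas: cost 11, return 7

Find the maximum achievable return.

Treat it as a binary knapsack problem.
Allowing fractional choices, the relaxed optimum would be about 22.1, but projects are indivisible.
Lyra + Altair: cost 6 + 8 = 14 ≤ 17, return 9 + 11 = 20.
Altair: cost 8 ≤ 17, return 11.
Lyra + Atlas: cost 6 + 11 = 17 ≤ 17, return 9 + 7 = 16.
Best is Lyra and Altair with total return 20.

20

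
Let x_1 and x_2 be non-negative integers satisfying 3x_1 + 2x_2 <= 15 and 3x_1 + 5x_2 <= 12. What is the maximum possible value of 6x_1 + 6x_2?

(x_1,x_2)=(4,0): 3·4+2·0=12≤15, 3·4+5·0=12≤12, objective 24.
(x_1,x_2)=(3,0): 3·3+2·0=9≤15, 3·3+5·0=9≤12, objective 18.
The best lattice point is (4,0), giving 24.

24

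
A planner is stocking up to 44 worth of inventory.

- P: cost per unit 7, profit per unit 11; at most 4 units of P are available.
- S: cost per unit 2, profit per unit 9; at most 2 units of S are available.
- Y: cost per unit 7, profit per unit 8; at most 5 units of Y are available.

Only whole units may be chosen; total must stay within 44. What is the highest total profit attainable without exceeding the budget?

70

Take 4×P, 2×S, and 1×Y: cost 39 ≤ 44, profit 4·11 + 2·9 + 1·8 = 70.
S has the best ratio (9/2) and is taken to its limit of 2; remaining capacity is filled optimally with the others.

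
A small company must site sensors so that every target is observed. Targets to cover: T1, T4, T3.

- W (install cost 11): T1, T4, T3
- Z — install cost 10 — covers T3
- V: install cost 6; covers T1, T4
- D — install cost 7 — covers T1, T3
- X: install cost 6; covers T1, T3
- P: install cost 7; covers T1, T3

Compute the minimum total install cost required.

11

The greedy cost-per-new-target heuristic would pick V and X for 12, but a cheaper cover exists.
W alone covers T1, T4, T3 — every target.
Total install cost: 11.
No cover costs less than 11.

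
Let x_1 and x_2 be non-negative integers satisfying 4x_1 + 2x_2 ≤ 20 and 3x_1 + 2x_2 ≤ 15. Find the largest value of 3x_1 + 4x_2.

(x_1,x_2)=(0,7) is feasible, giving 28.
(x_1,x_2)=(1,6) is feasible, giving 27.
(x_1,x_2)=(0,6) is feasible, giving 24.
No feasible integer point exceeds 28.

28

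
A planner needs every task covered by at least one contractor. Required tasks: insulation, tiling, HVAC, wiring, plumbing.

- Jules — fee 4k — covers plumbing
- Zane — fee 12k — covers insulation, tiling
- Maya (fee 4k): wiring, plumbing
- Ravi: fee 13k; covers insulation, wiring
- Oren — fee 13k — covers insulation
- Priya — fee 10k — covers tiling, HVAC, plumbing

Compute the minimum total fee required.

23

This is an integer covering problem.
The greedy cost-per-new-task heuristic would pick Maya, Priya, and Zane for 26, but a cheaper cover exists.
Choose Ravi and Priya: together they cover insulation, tiling, HVAC, wiring, plumbing — every task.
Total fee: 13 + 10 = 23.
No cover costs less than 23.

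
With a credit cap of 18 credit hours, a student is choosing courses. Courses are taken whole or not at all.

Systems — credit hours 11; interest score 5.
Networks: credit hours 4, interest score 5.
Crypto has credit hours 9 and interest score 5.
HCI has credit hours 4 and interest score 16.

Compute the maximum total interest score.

Take Networks, Crypto, and HCI: credit hours 4 + 9 + 4 = 17 ≤ 18, interest score 5 + 5 + 16 = 26.
No other feasible combination does better.

26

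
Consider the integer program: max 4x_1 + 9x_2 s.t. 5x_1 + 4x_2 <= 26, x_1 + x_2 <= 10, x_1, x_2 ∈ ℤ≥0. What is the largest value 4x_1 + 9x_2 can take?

The continuous relaxation peaks at (0, 6.5) with value 58.50; rounding to a feasible lattice point costs some objective.
(x_1,x_2)=(0,6): 5·0+4·6=24≤26, 1·0+1·6=6≤10, objective 54.
(x_1,x_2)=(1,5): 5·1+4·5=25≤26, 1·1+1·5=6≤10, objective 49.
(x_1,x_2)=(0,5): 5·0+4·5=20≤26, 1·0+1·5=5≤10, objective 45.
No feasible integer point exceeds 54.

54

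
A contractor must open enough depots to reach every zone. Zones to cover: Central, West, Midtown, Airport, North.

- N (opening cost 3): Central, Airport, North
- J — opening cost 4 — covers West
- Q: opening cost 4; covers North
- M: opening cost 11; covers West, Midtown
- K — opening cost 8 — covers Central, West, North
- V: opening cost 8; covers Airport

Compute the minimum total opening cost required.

14

Choose N and M: together they cover Central, West, Midtown, Airport, North — every zone.
Total opening cost: 3 + 11 = 14.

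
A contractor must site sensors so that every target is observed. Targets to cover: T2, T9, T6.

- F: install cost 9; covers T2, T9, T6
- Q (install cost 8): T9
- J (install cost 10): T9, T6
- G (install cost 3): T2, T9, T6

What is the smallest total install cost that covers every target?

3

This is a weighted set-cover instance.
G alone covers T2, T9, T6 — every target.
Total install cost: 3.
No cover costs less than 3.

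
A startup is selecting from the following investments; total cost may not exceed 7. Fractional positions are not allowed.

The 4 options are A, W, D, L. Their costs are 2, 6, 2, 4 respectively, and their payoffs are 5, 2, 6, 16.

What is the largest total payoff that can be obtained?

22

Allowing fractional choices, the relaxed optimum would be about 24.5, but investments are indivisible.
D + L: cost 2 + 4 = 6 ≤ 7, payoff 6 + 16 = 22.
A + L: cost 2 + 4 = 6 ≤ 7, payoff 5 + 16 = 21.
Best is D and L with total payoff 22.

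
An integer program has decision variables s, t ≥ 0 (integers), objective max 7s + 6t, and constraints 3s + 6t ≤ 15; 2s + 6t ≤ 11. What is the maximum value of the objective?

(s,t)=(5,0): 3·5+6·0=15≤15, 2·5+6·0=10≤11, objective 35.
(s,t)=(4,0): 3·4+6·0=12≤15, 2·4+6·0=8≤11, objective 28.
No feasible integer point exceeds 35.

35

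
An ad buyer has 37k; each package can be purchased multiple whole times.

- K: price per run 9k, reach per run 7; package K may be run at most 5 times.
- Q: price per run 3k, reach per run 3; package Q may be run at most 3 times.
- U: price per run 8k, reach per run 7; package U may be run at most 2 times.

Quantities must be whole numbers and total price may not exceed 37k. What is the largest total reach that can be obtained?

31

2×K, 1×Q, and 2×U: price 37 ≤ 37, reach 2·7 + 1·3 + 2·7 = 31.
1×K, 3×Q, and 2×U: price 34 ≤ 37, reach 1·7 + 3·3 + 2·7 = 30.
Best is 31.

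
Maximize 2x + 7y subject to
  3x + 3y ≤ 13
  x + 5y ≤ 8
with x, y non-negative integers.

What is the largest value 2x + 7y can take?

The continuous relaxation peaks at (3.42, 0.917) with value 13.25; rounding to a feasible lattice point costs some objective.
(x,y)=(3,1): 3·3+3·1=12≤13, 1·3+5·1=8≤8, objective 13.
(x,y)=(2,1): 3·2+3·1=9≤13, 1·2+5·1=7≤8, objective 11.
The best lattice point is (3,1), giving 13.

13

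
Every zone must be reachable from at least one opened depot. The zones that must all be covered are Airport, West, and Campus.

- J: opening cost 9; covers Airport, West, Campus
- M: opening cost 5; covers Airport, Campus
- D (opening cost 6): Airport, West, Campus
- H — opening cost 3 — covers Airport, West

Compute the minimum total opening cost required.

The greedy cost-per-new-zone heuristic would pick H and M for 8, but a cheaper cover exists.
D alone covers Airport, West, Campus — every zone.
Total opening cost: 6.
No cover costs less than 6.

6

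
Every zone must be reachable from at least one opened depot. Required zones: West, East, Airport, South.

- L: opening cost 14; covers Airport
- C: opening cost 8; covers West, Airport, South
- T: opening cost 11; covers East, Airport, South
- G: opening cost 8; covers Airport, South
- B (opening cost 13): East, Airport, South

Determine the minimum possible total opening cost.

19

This is an integer covering problem.
Choose C and T: together they cover West, East, Airport, South — every zone.
Total opening cost: 8 + 11 = 19.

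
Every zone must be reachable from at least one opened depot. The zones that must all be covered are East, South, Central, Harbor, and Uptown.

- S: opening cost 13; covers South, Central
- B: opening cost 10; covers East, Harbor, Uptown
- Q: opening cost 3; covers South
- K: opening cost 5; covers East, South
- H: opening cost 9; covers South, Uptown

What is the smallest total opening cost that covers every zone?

The greedy cost-per-new-zone heuristic would pick K, B, and S for 28, but a cheaper cover exists.
Choose S and B: together they cover East, South, Central, Harbor, Uptown — every zone.
Total opening cost: 13 + 10 = 23.
No cover costs less than 23.

23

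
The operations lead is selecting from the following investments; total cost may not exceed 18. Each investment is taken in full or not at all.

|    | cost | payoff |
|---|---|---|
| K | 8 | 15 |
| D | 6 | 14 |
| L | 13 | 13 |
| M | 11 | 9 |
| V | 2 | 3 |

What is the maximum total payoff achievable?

Allowing fractional choices, the relaxed optimum would be about 34.0, but investments are indivisible.
D + M: cost 6 + 11 = 17 ≤ 18, payoff 14 + 9 = 23.
K + D: cost 8 + 6 = 14 ≤ 18, payoff 15 + 14 = 29.
K + D + V: cost 8 + 6 + 2 = 16 ≤ 18, payoff 15 + 14 + 3 = 32.
Best is K, D, and V with total payoff 32.

32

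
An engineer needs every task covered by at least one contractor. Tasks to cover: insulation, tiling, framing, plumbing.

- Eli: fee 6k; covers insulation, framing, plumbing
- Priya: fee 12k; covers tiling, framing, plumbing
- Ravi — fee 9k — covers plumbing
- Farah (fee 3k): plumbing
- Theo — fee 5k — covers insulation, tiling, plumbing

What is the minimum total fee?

Choose Eli and Theo: together they cover insulation, tiling, framing, plumbing — every task.
Total fee: 6 + 5 = 11.
No cover costs less than 11.

11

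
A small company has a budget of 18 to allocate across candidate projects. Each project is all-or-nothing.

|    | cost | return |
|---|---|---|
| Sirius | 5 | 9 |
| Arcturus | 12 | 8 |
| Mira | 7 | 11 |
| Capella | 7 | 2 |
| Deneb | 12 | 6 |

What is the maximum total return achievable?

Allowing fractional choices, the relaxed optimum would be about 24.0, but projects are indivisible.
Sirius + Arcturus: cost 5 + 12 = 17 ≤ 18, return 9 + 8 = 17.
Sirius + Deneb: cost 5 + 12 = 17 ≤ 18, return 9 + 6 = 15.
Sirius + Mira: cost 5 + 7 = 12 ≤ 18, return 9 + 11 = 20.
Best is Sirius and Mira with total return 20.

20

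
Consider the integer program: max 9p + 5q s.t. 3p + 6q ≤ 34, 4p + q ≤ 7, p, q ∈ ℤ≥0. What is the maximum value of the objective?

25

Relaxing integrality, the LP optimum is 30.81 at (p,q) = (0.381, 5.48), which is not an integer point.
(p,q)=(0,5): 3·0+6·5=30≤34, 4·0+1·5=5≤7, objective 25.
(p,q)=(0,4): 3·0+6·4=24≤34, 4·0+1·4=4≤7, objective 20.
The best lattice point is (0,5), giving 25.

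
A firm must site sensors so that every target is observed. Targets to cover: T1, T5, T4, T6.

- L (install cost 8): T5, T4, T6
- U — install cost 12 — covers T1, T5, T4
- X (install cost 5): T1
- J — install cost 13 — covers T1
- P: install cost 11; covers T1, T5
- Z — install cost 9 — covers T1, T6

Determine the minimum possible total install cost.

Choose L and X: together they cover T1, T5, T4, T6 — every target.
Total install cost: 8 + 5 = 13.

13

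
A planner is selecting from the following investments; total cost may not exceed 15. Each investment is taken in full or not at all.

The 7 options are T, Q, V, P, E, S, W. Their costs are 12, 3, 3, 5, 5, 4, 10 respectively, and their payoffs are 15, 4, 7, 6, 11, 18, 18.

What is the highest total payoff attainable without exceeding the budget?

40

V + E + S: cost 3 + 5 + 4 = 12 ≤ 15, payoff 7 + 11 + 18 = 36.
S + W: cost 4 + 10 = 14 ≤ 15, payoff 18 + 18 = 36.
Q + V + E + S: cost 3 + 3 + 5 + 4 = 15 ≤ 15, payoff 4 + 7 + 11 + 18 = 40.
Best is Q, V, E, and S with total payoff 40.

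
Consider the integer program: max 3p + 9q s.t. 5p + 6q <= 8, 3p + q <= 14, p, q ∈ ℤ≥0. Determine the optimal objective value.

9

Relaxing integrality, the LP optimum is 12.00 at (p,q) = (0, 1.33), which is not an integer point.
(p,q)=(0,1): 5·0+6·1=6≤8, 3·0+1·1=1≤14, objective 9.
(p,q)=(1,0): 5·1+6·0=5≤8, 3·1+1·0=3≤14, objective 3.
(p,q)=(0,0): 5·0+6·0=0≤8, 3·0+1·0=0≤14, objective 0.
No feasible integer point exceeds 9.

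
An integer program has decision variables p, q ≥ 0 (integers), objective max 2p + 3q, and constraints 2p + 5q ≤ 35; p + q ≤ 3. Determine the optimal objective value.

9

(p,q)=(0,3): 2·0+5·3=15≤35, 1·0+1·3=3≤3, objective 9.
(p,q)=(1,2): 2·1+5·2=12≤35, 1·1+1·2=3≤3, objective 8.
(p,q)=(0,2): 2·0+5·2=10≤35, 1·0+1·2=2≤3, objective 6.
The best lattice point is (0,3), giving 9.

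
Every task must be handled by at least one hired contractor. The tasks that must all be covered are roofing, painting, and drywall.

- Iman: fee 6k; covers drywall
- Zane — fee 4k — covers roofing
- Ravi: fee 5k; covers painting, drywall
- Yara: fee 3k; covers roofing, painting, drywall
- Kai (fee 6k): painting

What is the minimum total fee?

Yara alone covers roofing, painting, drywall — every task.
Total fee: 3.
No cover costs less than 3.

3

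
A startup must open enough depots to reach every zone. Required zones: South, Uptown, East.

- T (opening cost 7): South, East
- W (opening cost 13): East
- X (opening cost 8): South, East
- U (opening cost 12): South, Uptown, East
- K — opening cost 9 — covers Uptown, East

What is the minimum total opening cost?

12

The greedy cost-per-new-zone heuristic would pick T and K for 16, but a cheaper cover exists.
U alone covers South, Uptown, East — every zone.
Total opening cost: 12.
No cover costs less than 12.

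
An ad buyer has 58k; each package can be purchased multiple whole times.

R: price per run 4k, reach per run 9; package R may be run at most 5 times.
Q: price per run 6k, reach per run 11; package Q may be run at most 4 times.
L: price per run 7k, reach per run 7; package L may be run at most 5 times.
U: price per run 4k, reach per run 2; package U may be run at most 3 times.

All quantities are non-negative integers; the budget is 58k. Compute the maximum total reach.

103

5×R, 4×Q, 1×L, and 1×U: price 55 ≤ 58, reach 5·9 + 4·11 + 1·7 + 1·2 = 98.
5×R, 4×Q, and 2×L: price 58 ≤ 58, reach 5·9 + 4·11 + 2·7 = 103.
Best is 103.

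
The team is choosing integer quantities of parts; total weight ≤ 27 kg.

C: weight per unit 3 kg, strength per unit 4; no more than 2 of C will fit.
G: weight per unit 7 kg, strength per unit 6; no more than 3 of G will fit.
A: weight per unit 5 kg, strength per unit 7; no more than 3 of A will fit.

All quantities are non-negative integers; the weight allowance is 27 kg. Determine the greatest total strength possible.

31

A has the best ratio (7/5); taking only A gives at most 3×7 = 21 (stopped by the supply cap of 3).
Mixing does better — 1×C, 1×G, and 3×A: weight 25 ≤ 27, strength 1·4 + 1·6 + 3·7 = 31.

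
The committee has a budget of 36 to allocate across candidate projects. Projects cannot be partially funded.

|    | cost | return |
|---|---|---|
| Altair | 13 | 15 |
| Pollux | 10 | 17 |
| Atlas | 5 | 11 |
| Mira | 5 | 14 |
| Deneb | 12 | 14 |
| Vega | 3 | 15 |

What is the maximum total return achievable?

Take Altair, Pollux, Atlas, Mira, and Vega: cost 13 + 10 + 5 + 5 + 3 = 36 ≤ 36, return 15 + 17 + 11 + 14 + 15 = 72.
No other feasible combination does better.

72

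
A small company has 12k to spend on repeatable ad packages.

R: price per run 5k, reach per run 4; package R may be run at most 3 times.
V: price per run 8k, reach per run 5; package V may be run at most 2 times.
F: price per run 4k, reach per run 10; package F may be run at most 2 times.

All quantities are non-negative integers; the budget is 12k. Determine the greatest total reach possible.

20

F has the best ratio (10/4); taking only F gives at most 2×10 = 20 (stopped by the supply cap of 2).
Optimal: 2×F: price 8 ≤ 12, reach 2·10 = 20.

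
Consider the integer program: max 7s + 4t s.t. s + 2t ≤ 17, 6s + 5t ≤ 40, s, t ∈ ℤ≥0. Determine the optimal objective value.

The continuous relaxation peaks at (6.67, 0) with value 46.67; rounding to a feasible lattice point costs some objective.
(s,t)=(5,2): 1·5+2·2=9≤17, 6·5+5·2=40≤40, objective 43.
(s,t)=(6,0): 1·6+2·0=6≤17, 6·6+5·0=36≤40, objective 42.
(s,t)=(4,3): 1·4+2·3=10≤17, 6·4+5·3=39≤40, objective 40.
(s,t)=(5,1): 1·5+2·1=7≤17, 6·5+5·1=35≤40, objective 39.
Maximum is 43 at (s,t)=(5,2).

43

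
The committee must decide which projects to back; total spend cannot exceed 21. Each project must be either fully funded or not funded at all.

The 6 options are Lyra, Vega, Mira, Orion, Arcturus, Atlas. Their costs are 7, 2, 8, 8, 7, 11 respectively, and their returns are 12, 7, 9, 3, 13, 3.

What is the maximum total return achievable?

32

Lyra + Vega + Arcturus: cost 7 + 2 + 7 = 16 ≤ 21, return 12 + 7 + 13 = 32.
Vega + Mira + Arcturus: cost 2 + 8 + 7 = 17 ≤ 21, return 7 + 9 + 13 = 29.
Best is Lyra, Vega, and Arcturus with total return 32.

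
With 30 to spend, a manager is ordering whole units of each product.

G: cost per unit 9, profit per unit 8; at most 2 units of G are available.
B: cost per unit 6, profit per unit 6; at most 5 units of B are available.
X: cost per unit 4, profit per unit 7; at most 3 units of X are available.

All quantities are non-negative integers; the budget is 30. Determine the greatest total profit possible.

39

X has the best ratio (7/4); taking only X gives at most 3×7 = 21 (stopped by the supply cap of 3).
Mixing does better — 3×B and 3×X: cost 30 ≤ 30, profit 3·6 + 3·7 = 39.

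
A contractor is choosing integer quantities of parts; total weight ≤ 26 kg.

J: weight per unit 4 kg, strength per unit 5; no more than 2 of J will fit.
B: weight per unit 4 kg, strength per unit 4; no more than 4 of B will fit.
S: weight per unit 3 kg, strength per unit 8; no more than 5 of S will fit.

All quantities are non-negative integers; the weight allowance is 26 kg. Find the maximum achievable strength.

50

Take 2×J and 5×S: weight 23 ≤ 26, strength 2·5 + 5·8 = 50.
S has the best ratio (8/3) and is taken to its limit of 5; remaining capacity is filled optimally with the others.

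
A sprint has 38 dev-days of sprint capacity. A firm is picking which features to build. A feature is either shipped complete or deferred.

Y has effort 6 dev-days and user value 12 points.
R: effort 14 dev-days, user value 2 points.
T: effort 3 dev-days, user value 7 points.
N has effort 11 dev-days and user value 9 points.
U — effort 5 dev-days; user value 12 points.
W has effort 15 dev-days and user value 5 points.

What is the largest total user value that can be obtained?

40

This is an integer program with binary decision variables.
Y + T + N + U: effort 6 + 3 + 11 + 5 = 25 ≤ 38, user value 12 + 7 + 9 + 12 = 40.
Y + T + U + W: effort 6 + 3 + 5 + 15 = 29 ≤ 38, user value 12 + 7 + 12 + 5 = 36.
Y + N + U + W: effort 6 + 11 + 5 + 15 = 37 ≤ 38, user value 12 + 9 + 12 + 5 = 38.
Best is Y, T, N, and U with total user value 40.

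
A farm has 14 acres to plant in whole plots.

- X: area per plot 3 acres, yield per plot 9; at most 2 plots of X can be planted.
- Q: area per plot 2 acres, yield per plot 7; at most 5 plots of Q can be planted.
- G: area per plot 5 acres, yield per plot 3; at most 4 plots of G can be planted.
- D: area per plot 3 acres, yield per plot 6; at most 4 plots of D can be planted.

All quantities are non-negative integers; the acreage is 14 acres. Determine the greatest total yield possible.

46

2×X and 4×Q: area 14 ≤ 14, yield 2·9 + 4·7 = 46.
1×X and 5×Q: area 13 ≤ 14, yield 1·9 + 5·7 = 44.
Best is 46.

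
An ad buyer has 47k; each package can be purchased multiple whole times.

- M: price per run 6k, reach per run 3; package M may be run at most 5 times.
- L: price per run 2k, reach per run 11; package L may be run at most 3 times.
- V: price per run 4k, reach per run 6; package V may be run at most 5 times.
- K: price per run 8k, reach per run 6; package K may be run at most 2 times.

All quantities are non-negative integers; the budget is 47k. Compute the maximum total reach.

Take 3×L, 5×V, and 2×K: price 42 ≤ 47, reach 3·11 + 5·6 + 2·6 = 75.
L has the best ratio (11/2) and is taken to its limit of 3; remaining capacity is filled optimally with the others.

75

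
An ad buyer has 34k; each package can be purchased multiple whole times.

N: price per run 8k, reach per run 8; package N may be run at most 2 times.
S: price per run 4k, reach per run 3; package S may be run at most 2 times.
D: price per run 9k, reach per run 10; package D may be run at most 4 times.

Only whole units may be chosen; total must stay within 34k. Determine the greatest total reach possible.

36

Take 2×N and 2×D: price 34 ≤ 34, reach 2·8 + 2·10 = 36.
No other integer combination yields more.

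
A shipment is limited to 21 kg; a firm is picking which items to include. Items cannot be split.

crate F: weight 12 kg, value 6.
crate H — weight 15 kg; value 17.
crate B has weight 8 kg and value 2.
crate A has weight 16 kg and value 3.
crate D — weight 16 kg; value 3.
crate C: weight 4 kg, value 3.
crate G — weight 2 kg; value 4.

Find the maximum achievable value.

crate H + crate G: weight 15 + 2 = 17 ≤ 21, value 17 + 4 = 21.
crate H + crate C: weight 15 + 4 = 19 ≤ 21, value 17 + 3 = 20.
crate H + crate C + crate G: weight 15 + 4 + 2 = 21 ≤ 21, value 17 + 3 + 4 = 24.
Best is crate H, crate C, and crate G with total value 24.

24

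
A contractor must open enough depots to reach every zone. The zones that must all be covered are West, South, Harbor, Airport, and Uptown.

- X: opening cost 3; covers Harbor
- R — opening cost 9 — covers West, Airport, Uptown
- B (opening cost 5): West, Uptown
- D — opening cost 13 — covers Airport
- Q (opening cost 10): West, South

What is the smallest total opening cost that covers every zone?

This is an integer covering problem.
The greedy cost-per-new-zone heuristic would pick B, X, R, and Q for 27, but a cheaper cover exists.
Choose X, R, and Q: together they cover West, South, Harbor, Airport, Uptown — every zone.
Total opening cost: 3 + 9 + 10 = 22.
No cover costs less than 22.

22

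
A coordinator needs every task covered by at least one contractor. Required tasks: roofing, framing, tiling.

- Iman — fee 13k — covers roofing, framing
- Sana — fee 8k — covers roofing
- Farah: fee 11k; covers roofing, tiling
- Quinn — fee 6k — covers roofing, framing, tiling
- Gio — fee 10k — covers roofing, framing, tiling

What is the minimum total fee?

Quinn alone covers roofing, framing, tiling — every task.
Total fee: 6.
No cover costs less than 6.

6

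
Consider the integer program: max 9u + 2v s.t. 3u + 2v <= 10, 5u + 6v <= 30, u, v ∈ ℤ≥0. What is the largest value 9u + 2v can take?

Relaxing integrality, the LP optimum is 30.00 at (u,v) = (3.33, 0), which is not an integer point.
(u,v)=(3,0): 3·3+2·0=9≤10, 5·3+6·0=15≤30, objective 27.
(u,v)=(2,1): 3·2+2·1=8≤10, 5·2+6·1=16≤30, objective 20.
(u,v)=(2,0): 3·2+2·0=6≤10, 5·2+6·0=10≤30, objective 18.
Maximum is 27 at (u,v)=(3,0).

27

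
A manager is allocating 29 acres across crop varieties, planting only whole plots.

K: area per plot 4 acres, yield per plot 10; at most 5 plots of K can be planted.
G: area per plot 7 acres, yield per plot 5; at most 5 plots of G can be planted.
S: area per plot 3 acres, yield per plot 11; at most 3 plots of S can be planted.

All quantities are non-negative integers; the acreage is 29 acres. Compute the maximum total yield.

83

S has the best ratio (11/3); taking only S gives at most 3×11 = 33 (stopped by the supply cap of 3).
Mixing does better — 5×K and 3×S: area 29 ≤ 29, yield 5·10 + 3·11 = 83.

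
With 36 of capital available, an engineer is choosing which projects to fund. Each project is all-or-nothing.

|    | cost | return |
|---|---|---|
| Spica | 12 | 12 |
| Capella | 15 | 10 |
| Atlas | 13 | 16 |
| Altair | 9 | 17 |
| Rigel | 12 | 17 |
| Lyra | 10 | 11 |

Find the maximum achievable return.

Allowing fractional choices, the relaxed optimum would be about 52.2, but projects are indivisible.
Atlas + Altair + Rigel: cost 13 + 9 + 12 = 34 ≤ 36, return 16 + 17 + 17 = 50.
Spica + Altair + Rigel: cost 12 + 9 + 12 = 33 ≤ 36, return 12 + 17 + 17 = 46.
Best is Atlas, Altair, and Rigel with total return 50.

50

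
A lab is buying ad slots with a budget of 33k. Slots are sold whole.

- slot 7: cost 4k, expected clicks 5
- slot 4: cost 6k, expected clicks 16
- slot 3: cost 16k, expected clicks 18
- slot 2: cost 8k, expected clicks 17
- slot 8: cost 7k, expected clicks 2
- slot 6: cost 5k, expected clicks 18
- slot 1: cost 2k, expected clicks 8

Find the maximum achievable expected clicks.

Take slot 7, slot 4, slot 2, slot 8, slot 6, and slot 1: cost 4 + 6 + 8 + 7 + 5 + 2 = 32 ≤ 33, expected clicks 5 + 16 + 17 + 2 + 18 + 8 = 66.
No other feasible combination does better.

66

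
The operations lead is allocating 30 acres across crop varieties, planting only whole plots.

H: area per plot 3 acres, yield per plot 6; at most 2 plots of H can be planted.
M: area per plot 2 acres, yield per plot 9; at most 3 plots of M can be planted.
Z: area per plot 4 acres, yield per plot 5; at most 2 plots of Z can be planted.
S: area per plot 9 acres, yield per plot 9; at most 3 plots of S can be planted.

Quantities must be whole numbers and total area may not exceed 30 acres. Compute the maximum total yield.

58

This is a bounded integer knapsack.
2×H, 3×M, 2×Z, and 1×S: area 29 ≤ 30, yield 2·6 + 3·9 + 2·5 + 1·9 = 58.
2×H, 3×M, and 2×S: area 30 ≤ 30, yield 2·6 + 3·9 + 2·9 = 57.
Best is 58.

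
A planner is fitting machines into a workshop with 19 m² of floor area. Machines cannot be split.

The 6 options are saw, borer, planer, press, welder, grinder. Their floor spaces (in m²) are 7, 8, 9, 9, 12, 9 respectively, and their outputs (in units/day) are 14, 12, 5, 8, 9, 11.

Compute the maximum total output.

This is a 0-1 knapsack instance.
Take saw and borer: floor space 7 + 8 = 15 ≤ 19, output 14 + 12 = 26.
No other feasible combination does better.

26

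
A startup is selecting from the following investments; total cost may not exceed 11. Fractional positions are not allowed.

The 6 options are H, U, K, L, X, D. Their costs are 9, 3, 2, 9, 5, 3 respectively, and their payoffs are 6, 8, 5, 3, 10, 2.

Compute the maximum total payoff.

Allowing fractional choices, the relaxed optimum would be about 23.7, but investments are indivisible.
U + K + X: cost 3 + 2 + 5 = 10 ≤ 11, payoff 8 + 5 + 10 = 23.
U + X + D: cost 3 + 5 + 3 = 11 ≤ 11, payoff 8 + 10 + 2 = 20.
U + X: cost 3 + 5 = 8 ≤ 11, payoff 8 + 10 = 18.
Best is U, K, and X with total payoff 23.

23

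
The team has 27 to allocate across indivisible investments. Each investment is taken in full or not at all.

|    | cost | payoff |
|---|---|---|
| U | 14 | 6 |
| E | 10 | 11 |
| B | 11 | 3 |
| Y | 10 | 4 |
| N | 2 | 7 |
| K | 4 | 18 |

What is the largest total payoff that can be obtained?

This is an integer program with binary decision variables.
Take E, Y, N, and K: cost 10 + 10 + 2 + 4 = 26 ≤ 27, payoff 11 + 4 + 7 + 18 = 40.
No other feasible combination does better.

40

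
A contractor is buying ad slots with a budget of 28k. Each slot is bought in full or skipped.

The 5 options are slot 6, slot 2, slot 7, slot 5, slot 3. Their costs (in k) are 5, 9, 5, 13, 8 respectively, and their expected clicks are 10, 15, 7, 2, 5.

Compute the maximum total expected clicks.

This is an integer program with binary decision variables.
slot 6 + slot 2 + slot 3: cost 5 + 9 + 8 = 22 ≤ 28, expected clicks 10 + 15 + 5 = 30.
slot 6 + slot 2 + slot 7: cost 5 + 9 + 5 = 19 ≤ 28, expected clicks 10 + 15 + 7 = 32.
slot 6 + slot 2 + slot 7 + slot 3: cost 5 + 9 + 5 + 8 = 27 ≤ 28, expected clicks 10 + 15 + 7 + 5 = 37.
Best is slot 6, slot 2, slot 7, and slot 3 with total expected clicks 37.

37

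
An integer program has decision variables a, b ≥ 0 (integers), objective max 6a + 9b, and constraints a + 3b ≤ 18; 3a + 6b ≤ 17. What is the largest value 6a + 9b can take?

Relaxing integrality, the LP optimum is 34.00 at (a,b) = (5.67, 0), which is not an integer point.
(a,b)=(5,0): 1·5+3·0=5≤18, 3·5+6·0=15≤17, objective 30.
(a,b)=(4,0): 1·4+3·0=4≤18, 3·4+6·0=12≤17, objective 24.
The best lattice point is (5,0), giving 30.

30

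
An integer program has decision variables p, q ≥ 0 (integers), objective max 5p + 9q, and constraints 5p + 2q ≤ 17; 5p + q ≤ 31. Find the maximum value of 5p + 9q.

(p,q)=(0,8) is feasible, giving 72.
(p,q)=(0,7) is feasible, giving 63.
No feasible integer point exceeds 72.

72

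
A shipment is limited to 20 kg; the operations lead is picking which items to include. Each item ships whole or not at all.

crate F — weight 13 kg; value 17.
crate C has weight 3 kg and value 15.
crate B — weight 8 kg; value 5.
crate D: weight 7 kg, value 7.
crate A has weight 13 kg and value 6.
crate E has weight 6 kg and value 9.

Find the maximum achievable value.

32

Allowing fractional choices, the relaxed optimum would be about 38.4, but items are indivisible.
crate F + crate C: weight 13 + 3 = 16 ≤ 20, value 17 + 15 = 32.
crate C + crate D + crate E: weight 3 + 7 + 6 = 16 ≤ 20, value 15 + 7 + 9 = 31.
Best is crate F and crate C with total value 32.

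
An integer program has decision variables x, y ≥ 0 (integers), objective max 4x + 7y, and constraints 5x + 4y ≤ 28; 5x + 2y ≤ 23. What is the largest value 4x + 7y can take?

(x,y)=(0,7): 5·0+4·7=28≤28, 5·0+2·7=14≤23, objective 49.
(x,y)=(0,6): 5·0+4·6=24≤28, 5·0+2·6=12≤23, objective 42.
No feasible integer point exceeds 49.

49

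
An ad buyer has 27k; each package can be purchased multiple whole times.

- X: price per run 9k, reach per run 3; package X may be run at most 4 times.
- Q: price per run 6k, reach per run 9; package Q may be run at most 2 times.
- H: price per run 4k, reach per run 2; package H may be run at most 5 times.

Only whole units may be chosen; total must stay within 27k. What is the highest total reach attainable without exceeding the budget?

24

This is a bounded integer knapsack.
Q has the best ratio (9/6); taking only Q gives at most 2×9 = 18 (stopped by the supply cap of 2).
Mixing does better — 2×Q and 3×H: price 24 ≤ 27, reach 2·9 + 3·2 = 24.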